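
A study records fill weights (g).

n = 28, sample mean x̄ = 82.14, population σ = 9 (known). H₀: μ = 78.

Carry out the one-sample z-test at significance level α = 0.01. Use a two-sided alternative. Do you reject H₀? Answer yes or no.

SE = σ/√n = 9/√28 = 1.7008
z = (x̄−μ₀)/SE = (82.14−78)/1.7008 = 2.4341
p-value (two-sided) = 0.01493
At α=0.01: p ≥ α → fail to reject H₀

reject H₀: no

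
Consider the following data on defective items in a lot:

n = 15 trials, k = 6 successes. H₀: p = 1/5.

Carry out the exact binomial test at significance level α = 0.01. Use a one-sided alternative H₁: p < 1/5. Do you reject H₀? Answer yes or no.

reject H₀: no

Exact binomial: n=15, k=6, p₀=1/5=0.2000
P(X≤6) from Σ C(n,i)·p₀^i·(1−p₀)^(n−i)
p-value (one-sided, H₁ less) = 0.98194
At α=0.01: p ≥ α → fail to reject H₀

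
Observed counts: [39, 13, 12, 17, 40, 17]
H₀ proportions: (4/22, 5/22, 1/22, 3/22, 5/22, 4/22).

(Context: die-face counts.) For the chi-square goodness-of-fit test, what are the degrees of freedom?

degrees of freedom = 5

df = k − 1 = 6 − 1 = 5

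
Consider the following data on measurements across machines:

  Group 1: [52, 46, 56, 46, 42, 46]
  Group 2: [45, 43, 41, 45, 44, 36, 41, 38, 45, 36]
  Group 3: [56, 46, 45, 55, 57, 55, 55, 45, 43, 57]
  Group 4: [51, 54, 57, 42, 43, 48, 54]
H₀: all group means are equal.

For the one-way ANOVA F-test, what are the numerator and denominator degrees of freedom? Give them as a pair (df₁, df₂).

degrees of freedom = [3, 29]

k = 4 groups, N = 33 total
df = (k−1, N−k) = (4−1, 33−4) = (3, 29)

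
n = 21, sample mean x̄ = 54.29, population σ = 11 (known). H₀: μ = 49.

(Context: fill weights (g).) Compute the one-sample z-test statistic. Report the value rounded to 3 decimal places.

SE = σ/√n = 11/√21 = 2.4004
z = (x̄−μ₀)/SE = (54.29−49)/2.4004 = 2.2038

test statistic = 2.204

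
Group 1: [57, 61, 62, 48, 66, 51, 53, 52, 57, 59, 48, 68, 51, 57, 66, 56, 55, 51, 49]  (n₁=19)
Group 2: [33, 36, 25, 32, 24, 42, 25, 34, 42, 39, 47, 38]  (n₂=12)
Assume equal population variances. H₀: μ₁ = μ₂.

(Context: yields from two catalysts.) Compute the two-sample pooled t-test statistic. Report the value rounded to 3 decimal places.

x̄₁=56.158, s₁=6.212, n₁=19
x̄₂=34.750, s₂=7.399, n₂=12
s_p² = [18·6.212² + 11·7.399²]/29 = 44.7164
SE = √(s_p²·(1/19+1/12)) = 2.4657
t = (56.158−34.750)/2.4657 = 8.6821
df = 29

test statistic = 8.682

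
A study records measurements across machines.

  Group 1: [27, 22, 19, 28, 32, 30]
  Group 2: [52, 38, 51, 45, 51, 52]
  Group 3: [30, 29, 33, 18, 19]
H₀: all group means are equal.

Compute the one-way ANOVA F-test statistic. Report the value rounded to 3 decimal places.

test statistic = 28.374

Group means [26.33, 48.17, 25.80], grand mean 33.882
SSB = Σnᵢ(x̄ᵢ−x̄)² = 1892.798; SSW = ΣΣ(x−x̄ᵢ)² = 466.967
MSB = 1892.798/2 = 946.3990; MSW = 466.967/14 = 33.3548
F = MSB/MSW = 28.3737
df = (2, 14)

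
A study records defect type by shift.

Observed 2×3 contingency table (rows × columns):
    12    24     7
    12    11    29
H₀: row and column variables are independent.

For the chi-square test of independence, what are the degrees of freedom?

df = (r−1)(c−1) = (2−1)·(3−1) = 2

degrees of freedom = 2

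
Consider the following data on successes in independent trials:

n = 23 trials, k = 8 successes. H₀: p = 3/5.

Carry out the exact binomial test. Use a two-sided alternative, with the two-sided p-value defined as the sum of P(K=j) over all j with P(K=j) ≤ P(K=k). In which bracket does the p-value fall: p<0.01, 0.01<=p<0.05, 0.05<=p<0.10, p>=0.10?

Exact binomial: n=23, k=8, p₀=3/5=0.6000
P(X=j) = C(n,j)·p₀^j·(1−p₀)^(n−j); p = Σ P(X=j) over j with P(X=j) ≤ P(X=8)
p-value (two-sided) = 0.01798
→ bracket: 0.01<=p<0.05

p-value bracket: 0.01<=p<0.05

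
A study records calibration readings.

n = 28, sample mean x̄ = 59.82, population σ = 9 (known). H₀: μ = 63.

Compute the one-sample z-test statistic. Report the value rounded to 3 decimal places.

test statistic = -1.870

SE = σ/√n = 9/√28 = 1.7008
z = (x̄−μ₀)/SE = (59.82−63)/1.7008 = -1.8697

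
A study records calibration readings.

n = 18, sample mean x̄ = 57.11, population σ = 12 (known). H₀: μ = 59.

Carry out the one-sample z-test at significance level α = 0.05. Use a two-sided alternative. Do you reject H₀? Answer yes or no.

reject H₀: no

SE = σ/√n = 12/√18 = 2.8284
z = (x̄−μ₀)/SE = (57.11−59)/2.8284 = -0.6682
p-value (two-sided) = 0.50400
At α=0.05: p ≥ α → fail to reject H₀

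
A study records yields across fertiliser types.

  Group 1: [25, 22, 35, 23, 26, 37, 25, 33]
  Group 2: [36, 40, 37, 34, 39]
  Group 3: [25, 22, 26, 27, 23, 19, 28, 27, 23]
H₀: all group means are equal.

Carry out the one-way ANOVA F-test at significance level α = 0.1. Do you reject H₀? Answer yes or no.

Group means [28.25, 37.20, 24.44], grand mean 28.727
SSB = Σnᵢ(x̄ᵢ−x̄)² = 525.841; SSW = ΣΣ(x−x̄ᵢ)² = 328.522
MSB = 525.841/2 = 262.9207; MSW = 328.522/19 = 17.2906
F = MSB/MSW = 15.2060
df = (2, 19)
p-value (upper-tail) = 0.00011
At α=0.1: p < α → reject H₀

reject H₀: yes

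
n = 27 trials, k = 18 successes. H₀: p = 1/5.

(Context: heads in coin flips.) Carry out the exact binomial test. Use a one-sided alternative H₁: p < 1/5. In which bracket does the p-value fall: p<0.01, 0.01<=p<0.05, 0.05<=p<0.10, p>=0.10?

Exact binomial: n=27, k=18, p₀=1/5=0.2000
P(X≤18) from Σ C(n,i)·p₀^i·(1−p₀)^(n−i)
p-value (one-sided, H₁ less) = 1.00000
→ bracket: p>=0.10

p-value bracket: p>=0.10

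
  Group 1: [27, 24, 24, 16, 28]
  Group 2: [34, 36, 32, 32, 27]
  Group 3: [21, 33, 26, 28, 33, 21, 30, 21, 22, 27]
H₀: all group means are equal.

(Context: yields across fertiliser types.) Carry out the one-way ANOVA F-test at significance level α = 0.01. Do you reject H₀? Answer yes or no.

reject H₀: no

Group means [23.80, 32.20, 26.20], grand mean 27.100
SSB = Σnᵢ(x̄ᵢ−x̄)² = 192.600; SSW = ΣΣ(x−x̄ᵢ)² = 343.200
MSB = 192.600/2 = 96.3000; MSW = 343.200/17 = 20.1882
F = MSB/MSW = 4.7701
df = (2, 17)
p-value (upper-tail) = 0.02268
At α=0.01: p ≥ α → fail to reject H₀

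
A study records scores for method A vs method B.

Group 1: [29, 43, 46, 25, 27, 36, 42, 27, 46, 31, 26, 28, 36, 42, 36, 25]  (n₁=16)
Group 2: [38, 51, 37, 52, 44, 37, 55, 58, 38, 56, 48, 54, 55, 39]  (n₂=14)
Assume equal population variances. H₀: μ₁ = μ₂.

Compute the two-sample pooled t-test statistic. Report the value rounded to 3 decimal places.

test statistic = -4.560

x̄₁=34.062, s₁=7.759, n₁=16
x̄₂=47.286, s₂=8.109, n₂=14
s_p² = [15·7.759² + 13·8.109²]/28 = 62.7784
SE = √(s_p²·(1/16+1/14)) = 2.8996
t = (34.062−47.286)/2.8996 = -4.5603
df = 28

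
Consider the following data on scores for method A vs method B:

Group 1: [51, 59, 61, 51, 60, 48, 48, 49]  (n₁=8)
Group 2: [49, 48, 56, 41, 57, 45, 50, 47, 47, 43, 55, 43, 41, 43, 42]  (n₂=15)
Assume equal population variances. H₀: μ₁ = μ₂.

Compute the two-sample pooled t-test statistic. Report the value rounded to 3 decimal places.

test statistic = 2.604

x̄₁=53.375, s₁=5.630, n₁=8
x̄₂=47.133, s₂=5.397, n₂=15
s_p² = [7·5.630² + 14·5.397²]/21 = 29.9813
SE = √(s_p²·(1/8+1/15)) = 2.3972
t = (53.375−47.133)/2.3972 = 2.6038
df = 21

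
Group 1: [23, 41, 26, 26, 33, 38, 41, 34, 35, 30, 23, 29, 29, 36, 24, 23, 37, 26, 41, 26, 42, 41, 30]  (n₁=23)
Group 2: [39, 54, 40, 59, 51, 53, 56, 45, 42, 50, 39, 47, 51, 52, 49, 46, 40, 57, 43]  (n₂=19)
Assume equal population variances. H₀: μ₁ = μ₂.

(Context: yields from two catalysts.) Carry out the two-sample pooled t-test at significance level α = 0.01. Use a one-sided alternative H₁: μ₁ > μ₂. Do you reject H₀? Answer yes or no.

x̄₁=31.913, s₁=6.714, n₁=23
x̄₂=48.053, s₂=6.372, n₂=19
s_p² = [22·6.714² + 18·6.372²]/40 = 43.0693
SE = √(s_p²·(1/23+1/19)) = 2.0345
t = (31.913−48.053)/2.0345 = -7.9328
df = 40
p-value (one-sided, H₁ greater) = 1.00000
At α=0.01: p ≥ α → fail to reject H₀

reject H₀: no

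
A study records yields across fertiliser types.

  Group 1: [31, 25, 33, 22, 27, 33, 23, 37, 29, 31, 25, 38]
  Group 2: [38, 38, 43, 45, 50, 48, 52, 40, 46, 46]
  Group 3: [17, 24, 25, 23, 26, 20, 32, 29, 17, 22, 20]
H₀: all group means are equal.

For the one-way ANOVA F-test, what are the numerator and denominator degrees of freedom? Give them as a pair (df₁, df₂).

degrees of freedom = [2, 30]

k = 3 groups, N = 33 total
df = (k−1, N−k) = (3−1, 33−3) = (2, 30)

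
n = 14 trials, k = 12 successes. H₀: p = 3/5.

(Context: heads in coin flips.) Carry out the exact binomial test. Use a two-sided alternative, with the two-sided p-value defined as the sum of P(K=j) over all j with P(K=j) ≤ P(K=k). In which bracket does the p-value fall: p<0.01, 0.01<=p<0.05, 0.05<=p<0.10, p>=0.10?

Exact binomial: n=14, k=12, p₀=3/5=0.6000
P(X=j) = C(n,j)·p₀^j·(1−p₀)^(n−j); p = Σ P(X=j) over j with P(X=j) ≤ P(X=12)
p-value (two-sided) = 0.05730
→ bracket: 0.05<=p<0.10

p-value bracket: 0.05<=p<0.10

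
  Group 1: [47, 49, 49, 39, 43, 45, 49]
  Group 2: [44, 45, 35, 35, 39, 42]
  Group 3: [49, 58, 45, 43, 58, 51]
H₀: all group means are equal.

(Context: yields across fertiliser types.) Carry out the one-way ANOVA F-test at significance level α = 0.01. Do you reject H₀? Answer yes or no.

reject H₀: yes

Group means [45.86, 40.00, 50.67], grand mean 45.526
SSB = Σnᵢ(x̄ᵢ−x̄)² = 342.546; SSW = ΣΣ(x−x̄ᵢ)² = 384.190
MSB = 342.546/2 = 171.2732; MSW = 384.190/16 = 24.0119
F = MSB/MSW = 7.1328
df = (2, 16)
p-value (upper-tail) = 0.00610
At α=0.01: p < α → reject H₀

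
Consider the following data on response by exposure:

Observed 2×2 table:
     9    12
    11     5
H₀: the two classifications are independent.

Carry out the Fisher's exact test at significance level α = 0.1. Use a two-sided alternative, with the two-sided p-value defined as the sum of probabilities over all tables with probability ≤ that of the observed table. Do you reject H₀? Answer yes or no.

reject H₀: no

Margins: r₁=21, r₂=16, c₁=20, c₂=17, n=37
p_obs = C(21,9)·C(16,11)/C(37,20); sum pmf over tables with pmf ≤ p_obs
p-value (two-sided) = 0.18453
At α=0.1: p ≥ α → fail to reject H₀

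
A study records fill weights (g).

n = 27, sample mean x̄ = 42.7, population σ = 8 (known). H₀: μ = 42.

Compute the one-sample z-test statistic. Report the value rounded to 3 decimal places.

test statistic = 0.455

SE = σ/√n = 8/√27 = 1.5396
z = (x̄−μ₀)/SE = (42.7−42)/1.5396 = 0.4547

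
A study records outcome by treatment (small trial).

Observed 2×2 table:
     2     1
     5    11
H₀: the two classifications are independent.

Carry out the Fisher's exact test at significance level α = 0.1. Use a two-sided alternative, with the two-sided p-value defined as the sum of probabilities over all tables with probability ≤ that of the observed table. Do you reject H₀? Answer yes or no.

Margins: r₁=3, r₂=16, c₁=7, c₂=12, n=19
p_obs = C(3,2)·C(16,5)/C(19,7); sum pmf over tables with pmf ≤ p_obs
p-value (two-sided) = 0.52322
At α=0.1: p ≥ α → fail to reject H₀

reject H₀: no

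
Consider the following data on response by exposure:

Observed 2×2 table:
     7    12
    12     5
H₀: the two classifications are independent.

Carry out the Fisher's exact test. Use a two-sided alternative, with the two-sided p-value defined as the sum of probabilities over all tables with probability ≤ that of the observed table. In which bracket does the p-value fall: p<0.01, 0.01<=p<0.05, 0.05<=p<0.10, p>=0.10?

p-value bracket: 0.05<=p<0.10

Margins: r₁=19, r₂=17, c₁=19, c₂=17, n=36
p_obs = C(19,7)·C(17,12)/C(36,19); sum pmf over tables with pmf ≤ p_obs
p-value (two-sided) = 0.05428
→ bracket: 0.05<=p<0.10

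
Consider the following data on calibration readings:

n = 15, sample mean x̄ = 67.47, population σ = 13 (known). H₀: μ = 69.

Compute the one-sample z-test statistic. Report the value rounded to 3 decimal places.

test statistic = -0.456

SE = σ/√n = 13/√15 = 3.3566
z = (x̄−μ₀)/SE = (67.47−69)/3.3566 = -0.4558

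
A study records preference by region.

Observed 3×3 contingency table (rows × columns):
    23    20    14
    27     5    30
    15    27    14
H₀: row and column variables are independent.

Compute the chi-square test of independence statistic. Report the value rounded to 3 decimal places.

test statistic = 25.978

Row totals [57, 62, 56], col totals [65, 52, 58], n=175
χ² = (23−21.17)²/21.17 + (20−16.94)²/16.94 + (14−18.89)²/18.89 + (27−23.03)²/23.03 + (5−18.42)²/18.42 + (30−20.55)²/20.55 + (15−20.80)²/20.80 + (27−16.64)²/16.64 + (14−18.56)²/18.56 = 25.9781
df = 4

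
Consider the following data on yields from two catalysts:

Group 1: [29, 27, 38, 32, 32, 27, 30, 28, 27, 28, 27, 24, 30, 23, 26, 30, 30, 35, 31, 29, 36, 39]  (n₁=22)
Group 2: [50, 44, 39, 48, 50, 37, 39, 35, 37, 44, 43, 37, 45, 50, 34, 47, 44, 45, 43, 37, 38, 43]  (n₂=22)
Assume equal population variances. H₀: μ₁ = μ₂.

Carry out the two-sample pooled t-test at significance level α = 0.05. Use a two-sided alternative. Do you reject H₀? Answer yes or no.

x̄₁=29.909, s₁=4.151, n₁=22
x̄₂=42.227, s₂=5.033, n₂=22
s_p² = [21·4.151² + 21·5.033²]/42 = 21.2781
SE = √(s_p²·(1/22+1/22)) = 1.3908
t = (29.909−42.227)/1.3908 = -8.8568
df = 42
p-value (two-sided) = 0.00000
At α=0.05: p < α → reject H₀

reject H₀: yes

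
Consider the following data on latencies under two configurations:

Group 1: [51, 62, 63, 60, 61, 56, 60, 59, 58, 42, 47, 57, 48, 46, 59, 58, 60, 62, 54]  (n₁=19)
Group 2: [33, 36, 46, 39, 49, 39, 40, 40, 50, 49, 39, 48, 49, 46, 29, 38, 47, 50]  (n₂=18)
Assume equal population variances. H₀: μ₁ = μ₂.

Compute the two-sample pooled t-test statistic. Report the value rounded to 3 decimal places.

test statistic = 6.436

x̄₁=55.947, s₁=6.196, n₁=19
x̄₂=42.611, s₂=6.409, n₂=18
s_p² = [18·6.196² + 17·6.409²]/35 = 39.6921
SE = √(s_p²·(1/19+1/18)) = 2.0722
t = (55.947−42.611)/2.0722 = 6.4357
df = 35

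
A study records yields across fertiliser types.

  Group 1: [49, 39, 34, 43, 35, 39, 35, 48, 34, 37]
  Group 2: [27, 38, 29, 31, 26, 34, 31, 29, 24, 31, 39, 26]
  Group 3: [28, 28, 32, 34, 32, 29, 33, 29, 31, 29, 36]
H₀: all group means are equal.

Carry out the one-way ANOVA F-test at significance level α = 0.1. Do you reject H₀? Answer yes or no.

Group means [39.30, 30.42, 31.00], grand mean 33.303
SSB = Σnᵢ(x̄ᵢ−x̄)² = 517.953; SSW = ΣΣ(x−x̄ᵢ)² = 593.017
MSB = 517.953/2 = 258.9765; MSW = 593.017/30 = 19.7672
F = MSB/MSW = 13.1013
df = (2, 30)
p-value (upper-tail) = 0.00008
At α=0.1: p < α → reject H₀

reject H₀: yes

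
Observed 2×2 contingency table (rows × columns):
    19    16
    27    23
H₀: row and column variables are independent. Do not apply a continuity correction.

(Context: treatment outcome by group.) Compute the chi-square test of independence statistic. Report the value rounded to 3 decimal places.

test statistic = 0.001

Row totals [35, 50], col totals [46, 39], n=85
χ² = (19−18.94)²/18.94 + (16−16.06)²/16.06 + (27−27.06)²/27.06 + (23−22.94)²/22.94 = 0.0007
df = 1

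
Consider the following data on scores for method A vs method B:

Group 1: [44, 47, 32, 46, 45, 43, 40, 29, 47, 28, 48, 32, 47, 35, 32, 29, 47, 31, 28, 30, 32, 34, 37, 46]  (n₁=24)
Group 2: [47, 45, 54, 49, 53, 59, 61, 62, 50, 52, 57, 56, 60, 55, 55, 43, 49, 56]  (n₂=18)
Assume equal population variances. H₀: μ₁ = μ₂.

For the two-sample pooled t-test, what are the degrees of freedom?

degrees of freedom = 40

df = n₁ + n₂ − 2 = 24 + 18 − 2 = 40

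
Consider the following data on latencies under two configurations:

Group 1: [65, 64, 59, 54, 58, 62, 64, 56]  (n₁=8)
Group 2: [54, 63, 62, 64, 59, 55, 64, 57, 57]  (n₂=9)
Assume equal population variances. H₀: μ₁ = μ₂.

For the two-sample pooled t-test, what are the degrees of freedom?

degrees of freedom = 15

df = n₁ + n₂ − 2 = 8 + 9 − 2 = 15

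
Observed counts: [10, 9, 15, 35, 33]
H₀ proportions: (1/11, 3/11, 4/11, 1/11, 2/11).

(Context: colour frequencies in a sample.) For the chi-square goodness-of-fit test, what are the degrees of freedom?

df = k − 1 = 5 − 1 = 4

degrees of freedom = 4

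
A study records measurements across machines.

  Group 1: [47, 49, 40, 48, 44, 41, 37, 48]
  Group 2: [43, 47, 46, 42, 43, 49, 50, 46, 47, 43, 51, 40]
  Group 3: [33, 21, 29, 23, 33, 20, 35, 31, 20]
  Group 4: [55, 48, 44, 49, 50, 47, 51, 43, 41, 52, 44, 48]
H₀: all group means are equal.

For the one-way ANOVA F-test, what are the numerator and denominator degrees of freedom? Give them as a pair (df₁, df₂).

degrees of freedom = [3, 37]

k = 4 groups, N = 41 total
df = (k−1, N−k) = (4−1, 41−4) = (3, 37)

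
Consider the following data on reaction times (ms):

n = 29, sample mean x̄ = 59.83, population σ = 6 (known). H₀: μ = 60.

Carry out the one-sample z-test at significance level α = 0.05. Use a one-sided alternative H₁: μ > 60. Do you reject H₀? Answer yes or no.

reject H₀: no

SE = σ/√n = 6/√29 = 1.1142
z = (x̄−μ₀)/SE = (59.83−60)/1.1142 = -0.1526
p-value (one-sided, H₁ greater) = 0.56064
At α=0.05: p ≥ α → fail to reject H₀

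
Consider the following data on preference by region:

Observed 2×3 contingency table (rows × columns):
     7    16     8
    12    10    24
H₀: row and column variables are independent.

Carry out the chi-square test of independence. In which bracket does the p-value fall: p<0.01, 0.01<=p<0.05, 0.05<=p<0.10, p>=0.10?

p-value bracket: 0.01<=p<0.05

Row totals [31, 46], col totals [19, 26, 32], n=77
χ² = (7−7.65)²/7.65 + (16−10.47)²/10.47 + (8−12.88)²/12.88 + (12−11.35)²/11.35 + (10−15.53)²/15.53 + (24−19.12)²/19.12 = 8.0852
df = 2
p-value (upper-tail) = 0.01755
→ bracket: 0.01<=p<0.05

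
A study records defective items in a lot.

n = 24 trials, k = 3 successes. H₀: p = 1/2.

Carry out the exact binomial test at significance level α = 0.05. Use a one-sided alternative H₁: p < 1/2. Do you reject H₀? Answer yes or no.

Exact binomial: n=24, k=3, p₀=1/2=0.5000
P(X≤3) from Σ C(n,i)·p₀^i·(1−p₀)^(n−i)
p-value (one-sided, H₁ less) = 0.00014
At α=0.05: p < α → reject H₀

reject H₀: yes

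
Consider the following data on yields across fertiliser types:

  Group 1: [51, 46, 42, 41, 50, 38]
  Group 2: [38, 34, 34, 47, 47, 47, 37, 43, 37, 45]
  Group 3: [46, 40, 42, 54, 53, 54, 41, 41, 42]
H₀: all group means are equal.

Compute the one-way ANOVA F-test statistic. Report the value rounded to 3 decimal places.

Group means [44.67, 40.90, 45.89], grand mean 43.600
SSB = Σnᵢ(x̄ᵢ−x̄)² = 126.878; SSW = ΣΣ(x−x̄ᵢ)² = 697.122
MSB = 126.878/2 = 63.4389; MSW = 697.122/22 = 31.6874
F = MSB/MSW = 2.0020
df = (2, 22)

test statistic = 2.002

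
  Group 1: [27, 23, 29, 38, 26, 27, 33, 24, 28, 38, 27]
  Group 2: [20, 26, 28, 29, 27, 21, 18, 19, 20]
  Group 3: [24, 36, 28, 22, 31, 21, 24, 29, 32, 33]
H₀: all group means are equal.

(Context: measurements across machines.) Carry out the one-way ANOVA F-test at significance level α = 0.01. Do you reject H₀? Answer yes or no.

reject H₀: no

Group means [29.09, 23.11, 28.00], grand mean 26.933
SSB = Σnᵢ(x̄ᵢ−x̄)² = 194.069; SSW = ΣΣ(x−x̄ᵢ)² = 641.798
MSB = 194.069/2 = 97.0343; MSW = 641.798/27 = 23.7703
F = MSB/MSW = 4.0822
df = (2, 27)
p-value (upper-tail) = 0.02825
At α=0.01: p ≥ α → fail to reject H₀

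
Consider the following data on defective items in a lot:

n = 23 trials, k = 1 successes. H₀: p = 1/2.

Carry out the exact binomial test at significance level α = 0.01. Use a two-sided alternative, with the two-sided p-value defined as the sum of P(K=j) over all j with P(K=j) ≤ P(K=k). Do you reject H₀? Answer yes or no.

reject H₀: yes

Exact binomial: n=23, k=1, p₀=1/2=0.5000
P(X=j) = C(n,j)·p₀^j·(1−p₀)^(n−j); p = Σ P(X=j) over j with P(X=j) ≤ P(X=1)
p-value (two-sided) = 0.00001
At α=0.01: p < α → reject H₀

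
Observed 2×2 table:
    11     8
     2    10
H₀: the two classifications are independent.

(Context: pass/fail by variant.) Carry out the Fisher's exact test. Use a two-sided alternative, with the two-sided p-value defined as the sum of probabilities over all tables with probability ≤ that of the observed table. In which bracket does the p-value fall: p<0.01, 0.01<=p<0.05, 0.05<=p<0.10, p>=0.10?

Margins: r₁=19, r₂=12, c₁=13, c₂=18, n=31
p_obs = C(19,11)·C(12,2)/C(31,13); sum pmf over tables with pmf ≤ p_obs
p-value (two-sided) = 0.03170
→ bracket: 0.01<=p<0.05

p-value bracket: 0.01<=p<0.05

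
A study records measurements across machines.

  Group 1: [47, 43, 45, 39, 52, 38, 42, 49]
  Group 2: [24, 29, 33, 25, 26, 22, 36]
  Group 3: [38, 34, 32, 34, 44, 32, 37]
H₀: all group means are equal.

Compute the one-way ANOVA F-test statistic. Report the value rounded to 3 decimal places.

test statistic = 22.700

Group means [44.38, 27.86, 35.86], grand mean 36.409
SSB = Σnᵢ(x̄ᵢ−x̄)² = 1021.729; SSW = ΣΣ(x−x̄ᵢ)² = 427.589
MSB = 1021.729/2 = 510.8644; MSW = 427.589/19 = 22.5047
F = MSB/MSW = 22.7003
df = (2, 19)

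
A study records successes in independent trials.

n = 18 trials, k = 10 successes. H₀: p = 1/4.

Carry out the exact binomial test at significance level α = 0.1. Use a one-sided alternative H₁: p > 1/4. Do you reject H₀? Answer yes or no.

Exact binomial: n=18, k=10, p₀=1/4=0.2500
P(X≥10) from Σ C(n,i)·p₀^i·(1−p₀)^(n−i)
p-value (one-sided, H₁ greater) = 0.00542
At α=0.1: p < α → reject H₀

reject H₀: yes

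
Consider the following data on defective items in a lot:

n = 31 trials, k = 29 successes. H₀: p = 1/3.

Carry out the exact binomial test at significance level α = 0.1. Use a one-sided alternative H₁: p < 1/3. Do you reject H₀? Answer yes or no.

reject H₀: no

Exact binomial: n=31, k=29, p₀=1/3=0.3333
P(X≤29) from Σ C(n,i)·p₀^i·(1−p₀)^(n−i)
p-value (one-sided, H₁ less) = 1.00000
At α=0.1: p ≥ α → fail to reject H₀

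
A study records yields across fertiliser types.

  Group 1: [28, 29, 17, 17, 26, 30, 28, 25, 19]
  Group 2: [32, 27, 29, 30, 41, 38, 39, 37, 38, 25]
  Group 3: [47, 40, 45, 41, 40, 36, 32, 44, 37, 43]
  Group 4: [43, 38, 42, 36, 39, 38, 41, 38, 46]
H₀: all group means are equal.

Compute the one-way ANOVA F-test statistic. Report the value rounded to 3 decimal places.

Group means [24.33, 33.60, 40.50, 40.11], grand mean 34.763
SSB = Σnᵢ(x̄ᵢ−x̄)² = 1579.080; SSW = ΣΣ(x−x̄ᵢ)² = 773.789
MSB = 1579.080/3 = 526.3598; MSW = 773.789/34 = 22.7585
F = MSB/MSW = 23.1281
df = (3, 34)

test statistic = 23.128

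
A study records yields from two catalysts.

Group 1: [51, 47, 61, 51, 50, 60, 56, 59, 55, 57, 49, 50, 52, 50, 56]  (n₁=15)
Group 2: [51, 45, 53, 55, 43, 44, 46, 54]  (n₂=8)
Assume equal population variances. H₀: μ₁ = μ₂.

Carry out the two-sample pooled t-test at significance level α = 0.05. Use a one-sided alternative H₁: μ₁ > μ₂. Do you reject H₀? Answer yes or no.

x̄₁=53.600, s₁=4.388, n₁=15
x̄₂=48.875, s₂=4.883, n₂=8
s_p² = [14·4.388² + 7·4.883²]/21 = 20.7845
SE = √(s_p²·(1/15+1/8)) = 1.9959
t = (53.600−48.875)/1.9959 = 2.3673
df = 21
p-value (one-sided, H₁ greater) = 0.01380
At α=0.05: p < α → reject H₀

reject H₀: yes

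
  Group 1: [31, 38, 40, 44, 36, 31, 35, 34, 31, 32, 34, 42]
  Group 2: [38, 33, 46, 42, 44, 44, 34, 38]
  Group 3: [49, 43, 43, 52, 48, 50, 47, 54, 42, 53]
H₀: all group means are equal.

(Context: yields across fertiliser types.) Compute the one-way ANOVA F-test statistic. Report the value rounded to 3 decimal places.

test statistic = 20.904

Group means [35.67, 39.88, 48.10], grand mean 40.933
SSB = Σnᵢ(x̄ᵢ−x̄)² = 855.425; SSW = ΣΣ(x−x̄ᵢ)² = 552.442
MSB = 855.425/2 = 427.7125; MSW = 552.442/27 = 20.4608
F = MSB/MSW = 20.9040
df = (2, 27)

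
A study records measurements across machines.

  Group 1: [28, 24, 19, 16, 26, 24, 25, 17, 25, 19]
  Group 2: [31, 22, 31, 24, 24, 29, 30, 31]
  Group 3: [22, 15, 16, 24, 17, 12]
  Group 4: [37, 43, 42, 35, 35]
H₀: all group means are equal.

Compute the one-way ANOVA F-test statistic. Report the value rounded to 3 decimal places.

Group means [22.30, 27.75, 17.67, 38.40], grand mean 25.621
SSB = Σnᵢ(x̄ᵢ−x̄)² = 1342.694; SSW = ΣΣ(x−x̄ᵢ)² = 416.133
MSB = 1342.694/3 = 447.5648; MSW = 416.133/25 = 16.6453
F = MSB/MSW = 26.8883
df = (3, 25)

test statistic = 26.888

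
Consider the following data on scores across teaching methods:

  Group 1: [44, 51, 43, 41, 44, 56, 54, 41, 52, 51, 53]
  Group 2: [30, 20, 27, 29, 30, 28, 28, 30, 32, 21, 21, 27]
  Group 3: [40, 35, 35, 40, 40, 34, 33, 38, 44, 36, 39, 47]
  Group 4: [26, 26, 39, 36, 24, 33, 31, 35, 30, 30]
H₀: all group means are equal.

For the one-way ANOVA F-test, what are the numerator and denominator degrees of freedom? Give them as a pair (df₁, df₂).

k = 4 groups, N = 45 total
df = (k−1, N−k) = (4−1, 45−4) = (3, 41)

degrees of freedom = [3, 41]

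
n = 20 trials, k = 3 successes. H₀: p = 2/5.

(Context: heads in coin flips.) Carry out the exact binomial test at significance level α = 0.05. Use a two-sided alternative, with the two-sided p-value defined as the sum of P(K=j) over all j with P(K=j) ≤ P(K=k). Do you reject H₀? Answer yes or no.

reject H₀: yes

Exact binomial: n=20, k=3, p₀=2/5=0.4000
P(X=j) = C(n,j)·p₀^j·(1−p₀)^(n−j); p = Σ P(X=j) over j with P(X=j) ≤ P(X=3)
p-value (two-sided) = 0.02243
At α=0.05: p < α → reject H₀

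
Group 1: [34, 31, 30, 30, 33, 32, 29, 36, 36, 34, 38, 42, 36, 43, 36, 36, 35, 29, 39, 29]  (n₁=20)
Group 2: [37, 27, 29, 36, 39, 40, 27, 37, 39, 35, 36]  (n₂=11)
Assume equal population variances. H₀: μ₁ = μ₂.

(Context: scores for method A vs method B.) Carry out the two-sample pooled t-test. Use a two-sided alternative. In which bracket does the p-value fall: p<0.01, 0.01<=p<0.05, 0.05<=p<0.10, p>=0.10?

p-value bracket: p>=0.10

x̄₁=34.400, s₁=4.135, n₁=20
x̄₂=34.727, s₂=4.798, n₂=11
s_p² = [19·4.135² + 10·4.798²]/29 = 19.1373
SE = √(s_p²·(1/20+1/11)) = 1.6421
t = (34.400−34.727)/1.6421 = -0.1993
df = 29
p-value (two-sided) = 0.84342
→ bracket: p>=0.10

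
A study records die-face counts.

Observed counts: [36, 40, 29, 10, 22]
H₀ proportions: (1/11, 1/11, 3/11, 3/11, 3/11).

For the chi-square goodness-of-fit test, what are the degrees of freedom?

df = k − 1 = 5 − 1 = 4

degrees of freedom = 4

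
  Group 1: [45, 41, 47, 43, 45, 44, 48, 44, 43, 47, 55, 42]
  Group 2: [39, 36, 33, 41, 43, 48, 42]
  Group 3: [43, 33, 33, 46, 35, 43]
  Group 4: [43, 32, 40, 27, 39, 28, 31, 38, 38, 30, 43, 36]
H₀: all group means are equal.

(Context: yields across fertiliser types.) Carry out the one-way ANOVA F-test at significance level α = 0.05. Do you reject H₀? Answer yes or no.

reject H₀: yes

Group means [45.33, 40.29, 38.83, 35.42], grand mean 40.108
SSB = Σnᵢ(x̄ᵢ−x̄)² = 601.722; SSW = ΣΣ(x−x̄ᵢ)² = 811.845
MSB = 601.722/3 = 200.5741; MSW = 811.845/33 = 24.6014
F = MSB/MSW = 8.1530
df = (3, 33)
p-value (upper-tail) = 0.00034
At α=0.05: p < α → reject H₀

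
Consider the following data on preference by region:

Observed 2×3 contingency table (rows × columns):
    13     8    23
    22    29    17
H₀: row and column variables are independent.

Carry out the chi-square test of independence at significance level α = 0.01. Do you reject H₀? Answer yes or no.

Row totals [44, 68], col totals [35, 37, 40], n=112
χ² = (13−13.75)²/13.75 + (8−14.54)²/14.54 + (23−15.71)²/15.71 + (22−21.25)²/21.25 + (29−22.46)²/22.46 + (17−24.29)²/24.29 = 10.4712
df = 2
p-value (upper-tail) = 0.00532
At α=0.01: p < α → reject H₀

reject H₀: yes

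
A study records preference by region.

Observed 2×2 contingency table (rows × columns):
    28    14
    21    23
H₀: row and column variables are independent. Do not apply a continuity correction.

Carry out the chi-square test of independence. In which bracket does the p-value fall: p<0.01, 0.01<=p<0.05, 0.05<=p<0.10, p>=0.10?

p-value bracket: 0.05<=p<0.10

Row totals [42, 44], col totals [49, 37], n=86
χ² = (28−23.93)²/23.93 + (14−18.07)²/18.07 + (21−25.07)²/25.07 + (23−18.93)²/18.93 = 3.1444
df = 1
p-value (upper-tail) = 0.07619
→ bracket: 0.05<=p<0.10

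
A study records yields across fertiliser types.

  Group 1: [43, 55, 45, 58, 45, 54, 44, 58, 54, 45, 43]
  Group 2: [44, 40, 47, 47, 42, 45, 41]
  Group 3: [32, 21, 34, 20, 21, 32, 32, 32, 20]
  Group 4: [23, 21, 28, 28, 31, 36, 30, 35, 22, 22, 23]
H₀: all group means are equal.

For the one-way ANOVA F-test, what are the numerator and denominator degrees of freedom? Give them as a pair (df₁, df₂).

k = 4 groups, N = 38 total
df = (k−1, N−k) = (4−1, 38−4) = (3, 34)

degrees of freedom = [3, 34]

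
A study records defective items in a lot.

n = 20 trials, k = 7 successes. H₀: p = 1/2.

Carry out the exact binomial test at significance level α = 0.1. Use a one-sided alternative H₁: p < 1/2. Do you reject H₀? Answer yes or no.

reject H₀: no

Exact binomial: n=20, k=7, p₀=1/2=0.5000
P(X≤7) from Σ C(n,i)·p₀^i·(1−p₀)^(n−i)
p-value (one-sided, H₁ less) = 0.13159
At α=0.1: p ≥ α → fail to reject H₀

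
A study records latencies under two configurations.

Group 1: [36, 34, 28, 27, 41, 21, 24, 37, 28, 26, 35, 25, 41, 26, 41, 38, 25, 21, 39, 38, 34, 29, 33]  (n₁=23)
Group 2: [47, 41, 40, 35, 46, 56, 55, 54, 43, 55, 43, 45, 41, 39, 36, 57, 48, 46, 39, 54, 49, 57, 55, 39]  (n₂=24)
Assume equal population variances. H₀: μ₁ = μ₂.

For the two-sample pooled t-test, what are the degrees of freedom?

degrees of freedom = 45

df = n₁ + n₂ − 2 = 23 + 24 − 2 = 45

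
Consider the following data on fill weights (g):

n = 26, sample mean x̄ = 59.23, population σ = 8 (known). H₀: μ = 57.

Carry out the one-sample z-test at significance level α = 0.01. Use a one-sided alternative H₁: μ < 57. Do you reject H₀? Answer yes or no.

reject H₀: no

SE = σ/√n = 8/√26 = 1.5689
z = (x̄−μ₀)/SE = (59.23−57)/1.5689 = 1.4214
p-value (one-sided, H₁ less) = 0.92239
At α=0.01: p ≥ α → fail to reject H₀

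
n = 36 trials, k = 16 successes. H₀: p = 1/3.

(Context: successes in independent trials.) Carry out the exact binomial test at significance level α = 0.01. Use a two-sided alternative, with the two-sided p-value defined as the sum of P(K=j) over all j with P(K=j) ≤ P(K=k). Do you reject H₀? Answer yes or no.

Exact binomial: n=36, k=16, p₀=1/3=0.3333
P(X=j) = C(n,j)·p₀^j·(1−p₀)^(n−j); p = Σ P(X=j) over j with P(X=j) ≤ P(X=16)
p-value (two-sided) = 0.16080
At α=0.01: p ≥ α → fail to reject H₀

reject H₀: no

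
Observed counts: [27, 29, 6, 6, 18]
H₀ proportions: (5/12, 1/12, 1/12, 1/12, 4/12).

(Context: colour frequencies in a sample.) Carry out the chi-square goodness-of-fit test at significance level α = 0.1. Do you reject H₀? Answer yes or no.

n = 86; E_i = n·p_i = [35.83, 7.17, 7.17, 7.17, 28.67]
χ² = (27−35.83)²/35.83 + (29−7.17)²/7.17 + (6−7.17)²/7.17 + (6−7.17)²/7.17 + (18−28.67)²/28.67 = 73.0419
df = 4
p-value (upper-tail) = 0.00000
At α=0.1: p < α → reject H₀

reject H₀: yes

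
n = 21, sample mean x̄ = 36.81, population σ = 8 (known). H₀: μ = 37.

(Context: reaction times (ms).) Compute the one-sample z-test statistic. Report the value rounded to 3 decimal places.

test statistic = -0.109

SE = σ/√n = 8/√21 = 1.7457
z = (x̄−μ₀)/SE = (36.81−37)/1.7457 = -0.1088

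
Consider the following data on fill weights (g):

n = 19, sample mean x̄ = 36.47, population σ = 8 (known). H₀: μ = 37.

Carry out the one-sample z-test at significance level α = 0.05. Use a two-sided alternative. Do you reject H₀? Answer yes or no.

reject H₀: no

SE = σ/√n = 8/√19 = 1.8353
z = (x̄−μ₀)/SE = (36.47−37)/1.8353 = -0.2888
p-value (two-sided) = 0.77275
At α=0.05: p ≥ α → fail to reject H₀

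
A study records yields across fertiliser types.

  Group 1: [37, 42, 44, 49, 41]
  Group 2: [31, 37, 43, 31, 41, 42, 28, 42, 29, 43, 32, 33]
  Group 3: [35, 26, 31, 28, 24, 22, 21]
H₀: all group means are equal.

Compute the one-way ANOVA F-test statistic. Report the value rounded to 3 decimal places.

Group means [42.60, 36.00, 26.71], grand mean 34.667
SSB = Σnᵢ(x̄ᵢ−x̄)² = 778.705; SSW = ΣΣ(x−x̄ᵢ)² = 612.629
MSB = 778.705/2 = 389.3524; MSW = 612.629/21 = 29.1728
F = MSB/MSW = 13.3464
df = (2, 21)

test statistic = 13.346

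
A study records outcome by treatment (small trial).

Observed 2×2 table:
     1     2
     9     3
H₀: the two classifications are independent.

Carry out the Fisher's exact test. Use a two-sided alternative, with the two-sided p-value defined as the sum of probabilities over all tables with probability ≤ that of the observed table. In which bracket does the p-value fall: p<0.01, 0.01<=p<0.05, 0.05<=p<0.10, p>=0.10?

Margins: r₁=3, r₂=12, c₁=10, c₂=5, n=15
p_obs = C(3,1)·C(12,9)/C(15,10); sum pmf over tables with pmf ≤ p_obs
p-value (two-sided) = 0.24176
→ bracket: p>=0.10

p-value bracket: p>=0.10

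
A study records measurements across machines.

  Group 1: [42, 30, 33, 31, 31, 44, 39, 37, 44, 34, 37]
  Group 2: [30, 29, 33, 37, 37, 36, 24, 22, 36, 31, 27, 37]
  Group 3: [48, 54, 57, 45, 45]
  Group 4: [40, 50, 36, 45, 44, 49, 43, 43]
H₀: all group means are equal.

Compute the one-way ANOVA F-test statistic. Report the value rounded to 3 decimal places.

test statistic = 18.675

Group means [36.55, 31.58, 49.80, 43.75], grand mean 38.333
SSB = Σnᵢ(x̄ᵢ−x̄)² = 1474.056; SSW = ΣΣ(x−x̄ᵢ)² = 841.944
MSB = 1474.056/3 = 491.3520; MSW = 841.944/32 = 26.3107
F = MSB/MSW = 18.6750
df = (3, 32)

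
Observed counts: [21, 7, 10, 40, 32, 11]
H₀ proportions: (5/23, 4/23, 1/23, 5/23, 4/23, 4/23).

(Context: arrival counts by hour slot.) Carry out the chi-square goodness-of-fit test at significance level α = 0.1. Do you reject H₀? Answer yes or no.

reject H₀: yes

n = 121; E_i = n·p_i = [26.30, 21.04, 5.26, 26.30, 21.04, 21.04]
χ² = (21−26.30)²/26.30 + (7−21.04)²/21.04 + (10−5.26)²/5.26 + (40−26.30)²/26.30 + (32−21.04)²/21.04 + (11−21.04)²/21.04 = 32.3397
df = 5
p-value (upper-tail) = 0.00001
At α=0.1: p < α → reject H₀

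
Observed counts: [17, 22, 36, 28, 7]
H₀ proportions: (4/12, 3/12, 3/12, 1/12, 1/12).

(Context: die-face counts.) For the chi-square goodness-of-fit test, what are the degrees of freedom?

degrees of freedom = 4

df = k − 1 = 5 − 1 = 4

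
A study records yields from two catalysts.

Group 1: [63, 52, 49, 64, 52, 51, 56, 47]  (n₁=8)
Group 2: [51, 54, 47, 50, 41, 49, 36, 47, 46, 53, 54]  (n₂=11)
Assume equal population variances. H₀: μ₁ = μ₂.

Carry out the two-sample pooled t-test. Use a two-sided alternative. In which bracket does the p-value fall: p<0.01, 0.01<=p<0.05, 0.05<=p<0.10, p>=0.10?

x̄₁=54.250, s₁=6.274, n₁=8
x̄₂=48.000, s₂=5.568, n₂=11
s_p² = [7·6.274² + 10·5.568²]/17 = 34.4412
SE = √(s_p²·(1/8+1/11)) = 2.7269
t = (54.250−48.000)/2.7269 = 2.2920
df = 17
p-value (two-sided) = 0.03494
→ bracket: 0.01<=p<0.05

p-value bracket: 0.01<=p<0.05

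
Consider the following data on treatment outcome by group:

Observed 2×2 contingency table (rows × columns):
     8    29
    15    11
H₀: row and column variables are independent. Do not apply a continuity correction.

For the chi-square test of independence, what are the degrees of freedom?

df = (r−1)(c−1) = (2−1)·(2−1) = 1

degrees of freedom = 1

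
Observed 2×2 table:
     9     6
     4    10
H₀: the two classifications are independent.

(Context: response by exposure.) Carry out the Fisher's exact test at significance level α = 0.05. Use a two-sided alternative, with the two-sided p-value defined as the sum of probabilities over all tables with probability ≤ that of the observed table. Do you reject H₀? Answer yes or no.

Margins: r₁=15, r₂=14, c₁=13, c₂=16, n=29
p_obs = C(15,9)·C(14,4)/C(29,13); sum pmf over tables with pmf ≤ p_obs
p-value (two-sided) = 0.13942
At α=0.05: p ≥ α → fail to reject H₀

reject H₀: no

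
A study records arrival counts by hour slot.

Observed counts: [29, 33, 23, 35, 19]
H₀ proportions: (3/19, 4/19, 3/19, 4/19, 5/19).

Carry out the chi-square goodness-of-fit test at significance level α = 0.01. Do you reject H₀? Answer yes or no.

reject H₀: no

n = 139; E_i = n·p_i = [21.95, 29.26, 21.95, 29.26, 36.58]
χ² = (29−21.95)²/21.95 + (33−29.26)²/29.26 + (23−21.95)²/21.95 + (35−29.26)²/29.26 + (19−36.58)²/36.58 = 12.3667
df = 4
p-value (upper-tail) = 0.01482
At α=0.01: p ≥ α → fail to reject H₀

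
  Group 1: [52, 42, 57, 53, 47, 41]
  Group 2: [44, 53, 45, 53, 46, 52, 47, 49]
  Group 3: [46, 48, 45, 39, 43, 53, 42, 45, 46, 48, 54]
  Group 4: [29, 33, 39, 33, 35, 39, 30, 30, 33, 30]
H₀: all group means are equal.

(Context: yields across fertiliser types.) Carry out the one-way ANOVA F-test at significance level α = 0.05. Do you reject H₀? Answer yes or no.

reject H₀: yes

Group means [48.67, 48.62, 46.27, 33.10], grand mean 43.457
SSB = Σnᵢ(x̄ᵢ−x̄)² = 1536.396; SSW = ΣΣ(x−x̄ᵢ)² = 614.290
MSB = 1536.396/3 = 512.1319; MSW = 614.290/31 = 19.8158
F = MSB/MSW = 25.8446
df = (3, 31)
p-value (upper-tail) = 0.00000
At α=0.05: p < α → reject H₀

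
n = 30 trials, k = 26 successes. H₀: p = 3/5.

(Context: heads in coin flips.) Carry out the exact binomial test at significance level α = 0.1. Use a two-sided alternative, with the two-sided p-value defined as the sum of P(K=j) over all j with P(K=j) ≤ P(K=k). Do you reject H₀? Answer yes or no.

Exact binomial: n=30, k=26, p₀=3/5=0.6000
P(X=j) = C(n,j)·p₀^j·(1−p₀)^(n−j); p = Σ P(X=j) over j with P(X=j) ≤ P(X=26)
p-value (two-sided) = 0.00237
At α=0.1: p < α → reject H₀

reject H₀: yes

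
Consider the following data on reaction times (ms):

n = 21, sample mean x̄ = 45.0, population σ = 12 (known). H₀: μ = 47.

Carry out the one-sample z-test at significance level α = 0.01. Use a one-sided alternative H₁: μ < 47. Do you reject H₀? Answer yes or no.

reject H₀: no

SE = σ/√n = 12/√21 = 2.6186
z = (x̄−μ₀)/SE = (45.0−47)/2.6186 = -0.7638
p-value (one-sided, H₁ less) = 0.22250
At α=0.01: p ≥ α → fail to reject H₀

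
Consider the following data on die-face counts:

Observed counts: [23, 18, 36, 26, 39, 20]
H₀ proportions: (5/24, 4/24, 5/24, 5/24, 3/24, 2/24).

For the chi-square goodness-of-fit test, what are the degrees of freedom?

df = k − 1 = 6 − 1 = 5

degrees of freedom = 5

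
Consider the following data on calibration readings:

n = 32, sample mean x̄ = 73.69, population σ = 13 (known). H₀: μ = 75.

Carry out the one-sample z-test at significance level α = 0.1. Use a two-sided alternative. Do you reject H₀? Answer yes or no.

SE = σ/√n = 13/√32 = 2.2981
z = (x̄−μ₀)/SE = (73.69−75)/2.2981 = -0.5700
p-value (two-sided) = 0.56865
At α=0.1: p ≥ α → fail to reject H₀

reject H₀: no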